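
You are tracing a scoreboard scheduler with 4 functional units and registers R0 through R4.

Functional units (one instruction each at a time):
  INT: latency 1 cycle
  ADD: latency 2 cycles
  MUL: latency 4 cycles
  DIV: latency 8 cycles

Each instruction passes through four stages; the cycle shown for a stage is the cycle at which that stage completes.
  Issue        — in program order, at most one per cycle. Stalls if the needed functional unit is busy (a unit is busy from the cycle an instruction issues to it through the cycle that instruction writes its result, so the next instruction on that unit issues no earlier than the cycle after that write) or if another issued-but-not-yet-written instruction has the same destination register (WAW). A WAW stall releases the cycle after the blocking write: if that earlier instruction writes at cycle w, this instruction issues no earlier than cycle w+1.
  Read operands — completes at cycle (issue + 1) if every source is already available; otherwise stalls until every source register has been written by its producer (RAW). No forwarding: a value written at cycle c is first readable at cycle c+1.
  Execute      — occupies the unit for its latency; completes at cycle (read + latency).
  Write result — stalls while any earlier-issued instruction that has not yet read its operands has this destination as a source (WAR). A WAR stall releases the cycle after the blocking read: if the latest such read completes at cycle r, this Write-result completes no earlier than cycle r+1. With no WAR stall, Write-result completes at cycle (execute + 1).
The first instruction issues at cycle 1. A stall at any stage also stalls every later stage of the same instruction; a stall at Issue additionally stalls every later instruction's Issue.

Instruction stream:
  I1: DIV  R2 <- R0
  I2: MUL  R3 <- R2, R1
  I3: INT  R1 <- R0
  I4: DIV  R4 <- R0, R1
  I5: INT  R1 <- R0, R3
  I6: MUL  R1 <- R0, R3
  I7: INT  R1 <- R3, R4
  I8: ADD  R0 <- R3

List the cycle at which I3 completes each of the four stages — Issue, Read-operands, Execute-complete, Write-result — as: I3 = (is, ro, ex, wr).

I3 = (3, 4, 5, 13)

[1] I1→DIV
[2] I1 RO, I2→MUL
[3] I3→INT
[4] I3 RO
[5] I3 EX
[10] I1 EX
[11] I1 WR R2
[12] I2 RO, I4→DIV
[13] I3 WR R1
[14] I4 RO, I5→INT
[16] I2 EX
[17] I2 WR R3
[18] I5 RO
[19] I5 EX
[20] I5 WR R1
[21] I6→MUL
[22] I4 EX, I6 RO
[23] I4 WR R4
[26] I6 EX
[27] I6 WR R1
[28] I7→INT
[29] I7 RO, I8→ADD
[30] I7 EX, I8 RO
[31] I7 WR R1
[32] I8 EX
[33] I8 WR R0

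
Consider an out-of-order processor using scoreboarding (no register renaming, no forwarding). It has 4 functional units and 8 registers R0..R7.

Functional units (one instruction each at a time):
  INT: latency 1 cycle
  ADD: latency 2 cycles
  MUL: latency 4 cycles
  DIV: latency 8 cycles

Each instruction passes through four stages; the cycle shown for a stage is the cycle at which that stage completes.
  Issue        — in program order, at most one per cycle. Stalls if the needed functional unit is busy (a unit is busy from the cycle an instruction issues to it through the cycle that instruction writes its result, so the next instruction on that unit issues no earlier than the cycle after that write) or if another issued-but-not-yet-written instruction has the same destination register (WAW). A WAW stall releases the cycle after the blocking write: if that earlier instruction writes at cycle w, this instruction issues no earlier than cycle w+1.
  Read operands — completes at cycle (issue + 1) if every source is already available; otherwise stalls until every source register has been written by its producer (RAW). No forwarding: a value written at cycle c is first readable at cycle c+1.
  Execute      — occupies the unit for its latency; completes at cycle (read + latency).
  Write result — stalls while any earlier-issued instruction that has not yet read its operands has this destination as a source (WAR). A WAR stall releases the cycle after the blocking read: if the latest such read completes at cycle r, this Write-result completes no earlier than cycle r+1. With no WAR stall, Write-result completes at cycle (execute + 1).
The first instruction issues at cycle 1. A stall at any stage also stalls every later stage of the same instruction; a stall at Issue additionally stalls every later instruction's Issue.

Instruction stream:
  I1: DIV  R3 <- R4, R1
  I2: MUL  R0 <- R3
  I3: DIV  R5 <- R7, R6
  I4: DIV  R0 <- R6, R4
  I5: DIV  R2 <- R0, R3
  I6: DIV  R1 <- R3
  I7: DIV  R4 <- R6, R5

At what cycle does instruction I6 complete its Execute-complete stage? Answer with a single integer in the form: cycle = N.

t=1  I1→DIV
t=2  I1 RO; I2→MUL
t=10  I1 EX
t=11  I1 WR R3
t=12  I2 RO; I3→DIV
t=13  I3 RO
t=16  I2 EX
t=17  I2 WR R0
t=21  I3 EX
t=22  I3 WR R5
t=23  I4→DIV
t=24  I4 RO
t=32  I4 EX
t=33  I4 WR R0
t=34  I5→DIV
t=35  I5 RO
t=43  I5 EX
t=44  I5 WR R2
t=45  I6→DIV
t=46  I6 RO
t=54  I6 EX
t=55  I6 WR R1
t=56  I7→DIV
t=57  I7 RO
t=65  I7 EX
t=66  I7 WR R4

cycle = 54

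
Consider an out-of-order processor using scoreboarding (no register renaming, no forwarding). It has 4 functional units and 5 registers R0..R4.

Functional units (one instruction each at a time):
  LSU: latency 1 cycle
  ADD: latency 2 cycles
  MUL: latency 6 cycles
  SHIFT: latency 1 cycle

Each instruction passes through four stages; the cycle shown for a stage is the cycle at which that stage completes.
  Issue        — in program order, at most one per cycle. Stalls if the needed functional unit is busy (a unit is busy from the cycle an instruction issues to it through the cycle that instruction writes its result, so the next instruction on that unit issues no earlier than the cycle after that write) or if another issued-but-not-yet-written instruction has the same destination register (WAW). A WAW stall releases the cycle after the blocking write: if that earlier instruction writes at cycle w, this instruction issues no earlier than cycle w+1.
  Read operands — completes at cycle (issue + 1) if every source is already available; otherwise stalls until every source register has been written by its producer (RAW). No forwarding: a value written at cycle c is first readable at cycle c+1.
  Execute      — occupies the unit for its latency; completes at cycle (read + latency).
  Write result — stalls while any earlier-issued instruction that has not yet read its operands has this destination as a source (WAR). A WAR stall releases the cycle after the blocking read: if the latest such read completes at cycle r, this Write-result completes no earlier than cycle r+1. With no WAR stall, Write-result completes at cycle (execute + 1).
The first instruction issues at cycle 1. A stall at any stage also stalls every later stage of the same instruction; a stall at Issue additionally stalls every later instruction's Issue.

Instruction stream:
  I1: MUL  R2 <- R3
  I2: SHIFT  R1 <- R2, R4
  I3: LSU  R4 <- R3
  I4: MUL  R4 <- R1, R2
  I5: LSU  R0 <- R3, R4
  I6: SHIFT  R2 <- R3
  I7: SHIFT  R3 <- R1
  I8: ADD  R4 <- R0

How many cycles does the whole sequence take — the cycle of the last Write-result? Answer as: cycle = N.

cycle = 27

[1] issue I1 (MUL)
[2] I1 read-ops | issue I2 (SHIFT)
[3] issue I3 (LSU)
[4] I3 read-ops
[5] I3 finished on LSU
[8] I1 finished on MUL
[9] I1→R2
[10] I2 read-ops
[11] I2 finished on SHIFT | I3→R4
[12] I2→R1 | issue I4 (MUL)
[13] I4 read-ops | issue I5 (LSU)
[14] issue I6 (SHIFT)
[15] I6 read-ops
[16] I6 finished on SHIFT
[17] I6→R2
[18] issue I7 (SHIFT)
[19] I4 finished on MUL | I7 read-ops
[20] I4→R4 | I7 finished on SHIFT
[21] I5 read-ops | issue I8 (ADD)
[22] I5 finished on LSU | I7→R3
[23] I5→R0
[24] I8 read-ops
[26] I8 finished on ADD
[27] I8→R4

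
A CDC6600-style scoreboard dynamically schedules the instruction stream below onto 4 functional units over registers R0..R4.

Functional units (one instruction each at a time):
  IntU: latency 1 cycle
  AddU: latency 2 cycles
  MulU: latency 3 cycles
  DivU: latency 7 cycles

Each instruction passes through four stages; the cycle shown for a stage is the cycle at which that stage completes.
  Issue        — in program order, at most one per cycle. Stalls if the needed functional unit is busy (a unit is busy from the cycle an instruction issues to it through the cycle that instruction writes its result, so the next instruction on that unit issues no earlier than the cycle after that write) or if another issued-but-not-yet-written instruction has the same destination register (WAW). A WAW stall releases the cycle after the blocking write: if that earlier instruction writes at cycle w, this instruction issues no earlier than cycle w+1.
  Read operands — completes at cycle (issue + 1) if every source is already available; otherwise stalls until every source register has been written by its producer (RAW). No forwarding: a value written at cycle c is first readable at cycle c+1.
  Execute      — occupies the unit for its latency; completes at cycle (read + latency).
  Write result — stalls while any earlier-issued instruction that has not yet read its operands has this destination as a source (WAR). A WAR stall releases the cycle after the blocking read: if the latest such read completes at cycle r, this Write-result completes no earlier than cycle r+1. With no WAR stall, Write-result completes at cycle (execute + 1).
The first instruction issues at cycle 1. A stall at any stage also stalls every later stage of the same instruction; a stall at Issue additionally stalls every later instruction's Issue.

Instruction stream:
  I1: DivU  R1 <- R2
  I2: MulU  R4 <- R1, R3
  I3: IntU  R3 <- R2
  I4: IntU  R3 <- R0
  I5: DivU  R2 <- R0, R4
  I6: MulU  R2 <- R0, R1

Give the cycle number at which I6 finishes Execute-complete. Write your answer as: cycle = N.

cycle 1: I1 dispatched to DivU
cycle 2: I1 operands ready · I2 dispatched to MulU
cycle 3: I3 dispatched to IntU
cycle 4: I3 operands ready
cycle 5: I3 complete
cycle 9: I1 complete
cycle 10: R1←I1
cycle 11: I2 operands ready
cycle 12: R3←I3
cycle 13: I4 dispatched to IntU
cycle 14: I2 complete · I4 operands ready · I5 dispatched to DivU
cycle 15: R4←I2 · I4 complete
cycle 16: R3←I4 · I5 operands ready
cycle 23: I5 complete
cycle 24: R2←I5
cycle 25: I6 dispatched to MulU
cycle 26: I6 operands ready
cycle 29: I6 complete
cycle 30: R2←I6

cycle = 29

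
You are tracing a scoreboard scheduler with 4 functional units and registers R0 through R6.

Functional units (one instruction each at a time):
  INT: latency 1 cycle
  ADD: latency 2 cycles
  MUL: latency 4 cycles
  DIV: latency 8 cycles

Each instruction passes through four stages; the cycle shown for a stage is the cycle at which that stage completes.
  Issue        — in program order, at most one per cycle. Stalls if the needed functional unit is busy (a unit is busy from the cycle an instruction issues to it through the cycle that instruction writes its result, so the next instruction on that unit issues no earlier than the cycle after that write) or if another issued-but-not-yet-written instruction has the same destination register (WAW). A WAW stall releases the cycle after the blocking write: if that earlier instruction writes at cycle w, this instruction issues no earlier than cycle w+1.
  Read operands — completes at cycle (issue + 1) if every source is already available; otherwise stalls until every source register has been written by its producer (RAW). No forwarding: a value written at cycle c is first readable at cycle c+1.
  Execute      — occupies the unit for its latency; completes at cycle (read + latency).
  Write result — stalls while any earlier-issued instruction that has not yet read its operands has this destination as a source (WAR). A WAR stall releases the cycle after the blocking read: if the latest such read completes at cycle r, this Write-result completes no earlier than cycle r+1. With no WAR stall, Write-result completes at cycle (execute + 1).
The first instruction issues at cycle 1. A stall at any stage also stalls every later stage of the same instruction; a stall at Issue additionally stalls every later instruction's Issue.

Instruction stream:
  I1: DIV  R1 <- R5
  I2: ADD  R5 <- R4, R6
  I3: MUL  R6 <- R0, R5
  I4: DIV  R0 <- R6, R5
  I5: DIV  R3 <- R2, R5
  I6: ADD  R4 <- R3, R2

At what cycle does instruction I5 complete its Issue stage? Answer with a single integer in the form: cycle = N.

[I1] 1/2/10/11
[I2] 2/3/5/6
[I3] 3/7/11/12  (RAW R5: wait I2 write@6)
[I4] 12/13/21/22  (struct: DIV busy until I1 writes@11)
[I5] 23/24/32/33  (struct: DIV busy until I4 writes@22)
[I6] 24/34/36/37  (RAW R3: wait I5 write@33)

cycle = 23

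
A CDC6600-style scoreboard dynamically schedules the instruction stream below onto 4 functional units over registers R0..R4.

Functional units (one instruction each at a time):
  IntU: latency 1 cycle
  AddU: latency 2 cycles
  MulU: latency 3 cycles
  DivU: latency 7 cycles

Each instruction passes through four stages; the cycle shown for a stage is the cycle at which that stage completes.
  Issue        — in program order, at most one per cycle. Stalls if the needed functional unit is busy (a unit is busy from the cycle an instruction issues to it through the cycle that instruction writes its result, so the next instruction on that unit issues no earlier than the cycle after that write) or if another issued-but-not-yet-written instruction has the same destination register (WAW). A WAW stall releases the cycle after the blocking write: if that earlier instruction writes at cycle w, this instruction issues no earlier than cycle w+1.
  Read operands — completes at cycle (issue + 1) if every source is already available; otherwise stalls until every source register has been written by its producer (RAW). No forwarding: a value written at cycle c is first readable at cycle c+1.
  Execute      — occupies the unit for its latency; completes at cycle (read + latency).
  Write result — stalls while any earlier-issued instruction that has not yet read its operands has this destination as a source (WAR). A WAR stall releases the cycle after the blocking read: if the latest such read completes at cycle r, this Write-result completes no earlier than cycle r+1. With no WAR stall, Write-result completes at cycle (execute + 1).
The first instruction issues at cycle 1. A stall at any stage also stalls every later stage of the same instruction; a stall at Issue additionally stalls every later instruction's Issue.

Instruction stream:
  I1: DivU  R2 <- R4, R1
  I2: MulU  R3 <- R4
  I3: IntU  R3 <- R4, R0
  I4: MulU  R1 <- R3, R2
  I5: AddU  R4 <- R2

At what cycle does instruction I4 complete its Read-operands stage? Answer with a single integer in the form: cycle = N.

cycle = 12

c1: I1 issues→DivU
c2: I1 reads · I2 issues→MulU
c3: I2 reads
c6: I2 exec-done
c7: I2 writes R3
c8: I3 issues→IntU
c9: I1 exec-done · I3 reads · I4 issues→MulU
c10: I1 writes R2 · I3 exec-done · I5 issues→AddU
c11: I3 writes R3 · I5 reads
c12: I4 reads
c13: I5 exec-done
c14: I5 writes R4
c15: I4 exec-done
c16: I4 writes R1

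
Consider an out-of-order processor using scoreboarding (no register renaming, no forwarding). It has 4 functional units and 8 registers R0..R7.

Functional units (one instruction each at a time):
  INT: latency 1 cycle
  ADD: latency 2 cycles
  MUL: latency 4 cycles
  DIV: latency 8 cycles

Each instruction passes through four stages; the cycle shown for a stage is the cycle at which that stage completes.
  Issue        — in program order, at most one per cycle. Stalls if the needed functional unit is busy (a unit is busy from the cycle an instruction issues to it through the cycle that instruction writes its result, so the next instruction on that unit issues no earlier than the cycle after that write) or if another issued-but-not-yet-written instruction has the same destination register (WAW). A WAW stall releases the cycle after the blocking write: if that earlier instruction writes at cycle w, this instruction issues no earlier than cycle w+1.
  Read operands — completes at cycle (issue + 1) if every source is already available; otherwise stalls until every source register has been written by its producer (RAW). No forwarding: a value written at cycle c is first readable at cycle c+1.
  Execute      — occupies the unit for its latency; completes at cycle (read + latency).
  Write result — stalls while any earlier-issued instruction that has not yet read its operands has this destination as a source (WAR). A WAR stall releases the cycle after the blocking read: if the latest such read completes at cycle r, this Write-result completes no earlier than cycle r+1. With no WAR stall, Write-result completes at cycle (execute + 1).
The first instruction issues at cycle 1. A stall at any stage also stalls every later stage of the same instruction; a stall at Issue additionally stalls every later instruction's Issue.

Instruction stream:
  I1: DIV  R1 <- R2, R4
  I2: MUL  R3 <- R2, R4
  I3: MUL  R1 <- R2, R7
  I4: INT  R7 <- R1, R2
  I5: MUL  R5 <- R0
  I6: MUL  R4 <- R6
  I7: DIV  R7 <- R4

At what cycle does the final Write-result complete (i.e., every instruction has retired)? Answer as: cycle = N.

cycle = 42

[1] I1→DIV
[2] I1 RO · I2→MUL
[3] I2 RO
[7] I2 EX
[8] I2 WR R3
[10] I1 EX
[11] I1 WR R1
[12] I3→MUL
[13] I3 RO · I4→INT
[17] I3 EX
[18] I3 WR R1
[19] I4 RO · I5→MUL
[20] I4 EX · I5 RO
[21] I4 WR R7
[24] I5 EX
[25] I5 WR R5
[26] I6→MUL
[27] I6 RO · I7→DIV
[31] I6 EX
[32] I6 WR R4
[33] I7 RO
[41] I7 EX
[42] I7 WR R7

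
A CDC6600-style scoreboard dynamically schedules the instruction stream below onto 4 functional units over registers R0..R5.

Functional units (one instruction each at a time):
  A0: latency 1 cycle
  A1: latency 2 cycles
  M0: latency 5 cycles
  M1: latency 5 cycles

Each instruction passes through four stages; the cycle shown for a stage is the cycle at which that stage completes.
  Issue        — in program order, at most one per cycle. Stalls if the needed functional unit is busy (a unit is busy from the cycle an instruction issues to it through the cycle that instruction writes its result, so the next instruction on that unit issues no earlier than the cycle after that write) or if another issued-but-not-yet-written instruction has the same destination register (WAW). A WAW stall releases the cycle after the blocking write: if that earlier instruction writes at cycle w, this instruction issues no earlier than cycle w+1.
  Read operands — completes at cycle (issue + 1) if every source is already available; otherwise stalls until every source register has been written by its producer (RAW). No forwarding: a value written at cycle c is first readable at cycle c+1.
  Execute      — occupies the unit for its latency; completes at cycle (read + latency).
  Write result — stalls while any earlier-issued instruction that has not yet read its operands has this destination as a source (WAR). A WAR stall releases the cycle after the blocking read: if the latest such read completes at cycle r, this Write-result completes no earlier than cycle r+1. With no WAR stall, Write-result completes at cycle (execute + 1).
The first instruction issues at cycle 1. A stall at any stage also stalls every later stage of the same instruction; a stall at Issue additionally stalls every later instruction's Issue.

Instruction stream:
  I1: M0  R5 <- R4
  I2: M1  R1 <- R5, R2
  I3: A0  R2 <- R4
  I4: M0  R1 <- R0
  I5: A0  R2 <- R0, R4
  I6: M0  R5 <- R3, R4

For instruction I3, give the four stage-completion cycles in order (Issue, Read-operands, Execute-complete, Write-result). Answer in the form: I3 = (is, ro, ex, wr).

I3 = (3, 4, 5, 10)

[1] I1→M0
[2] I1 RO; I2→M1
[3] I3→A0
[4] I3 RO
[5] I3 EX
[7] I1 EX
[8] I1 WR R5
[9] I2 RO
[10] I3 WR R2
[14] I2 EX
[15] I2 WR R1
[16] I4→M0
[17] I4 RO; I5→A0
[18] I5 RO
[19] I5 EX
[20] I5 WR R2
[22] I4 EX
[23] I4 WR R1
[24] I6→M0
[25] I6 RO
[30] I6 EX
[31] I6 WR R5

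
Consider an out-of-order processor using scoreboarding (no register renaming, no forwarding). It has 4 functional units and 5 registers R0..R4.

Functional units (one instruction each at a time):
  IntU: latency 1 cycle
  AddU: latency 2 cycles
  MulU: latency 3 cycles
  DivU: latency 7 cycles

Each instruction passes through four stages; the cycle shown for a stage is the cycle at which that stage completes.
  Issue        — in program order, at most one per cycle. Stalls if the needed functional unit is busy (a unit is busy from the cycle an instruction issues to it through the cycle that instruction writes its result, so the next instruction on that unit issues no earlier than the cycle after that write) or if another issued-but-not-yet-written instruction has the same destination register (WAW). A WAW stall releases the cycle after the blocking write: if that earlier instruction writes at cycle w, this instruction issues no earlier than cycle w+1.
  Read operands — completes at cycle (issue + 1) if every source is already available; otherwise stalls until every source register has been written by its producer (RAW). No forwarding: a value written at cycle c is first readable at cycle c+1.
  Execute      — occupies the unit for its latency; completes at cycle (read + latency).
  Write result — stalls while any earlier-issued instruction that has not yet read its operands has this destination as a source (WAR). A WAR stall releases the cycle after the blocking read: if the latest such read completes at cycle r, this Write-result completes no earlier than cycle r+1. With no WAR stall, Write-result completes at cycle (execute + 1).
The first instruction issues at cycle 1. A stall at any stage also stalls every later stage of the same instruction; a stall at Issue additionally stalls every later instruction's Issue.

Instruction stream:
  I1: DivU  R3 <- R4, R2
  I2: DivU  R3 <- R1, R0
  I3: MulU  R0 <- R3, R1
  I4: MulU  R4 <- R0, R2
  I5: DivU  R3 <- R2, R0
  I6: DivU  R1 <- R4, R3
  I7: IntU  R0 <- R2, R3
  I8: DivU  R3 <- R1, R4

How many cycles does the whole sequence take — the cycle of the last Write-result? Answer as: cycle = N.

I1 -> (1, 2, 9, 10)
I2 -> (11, 12, 19, 20)  // struct: DivU busy until I1 writes@10
I3 -> (12, 21, 24, 25)  // RAW R3: wait I2 write@20
I4 -> (26, 27, 30, 31)  // struct: MulU busy until I3 writes@25
I5 -> (27, 28, 35, 36)
I6 -> (37, 38, 45, 46)  // struct: DivU busy until I5 writes@36
I7 -> (38, 39, 40, 41)
I8 -> (47, 48, 55, 56)  // struct: DivU busy until I6 writes@46

cycle = 56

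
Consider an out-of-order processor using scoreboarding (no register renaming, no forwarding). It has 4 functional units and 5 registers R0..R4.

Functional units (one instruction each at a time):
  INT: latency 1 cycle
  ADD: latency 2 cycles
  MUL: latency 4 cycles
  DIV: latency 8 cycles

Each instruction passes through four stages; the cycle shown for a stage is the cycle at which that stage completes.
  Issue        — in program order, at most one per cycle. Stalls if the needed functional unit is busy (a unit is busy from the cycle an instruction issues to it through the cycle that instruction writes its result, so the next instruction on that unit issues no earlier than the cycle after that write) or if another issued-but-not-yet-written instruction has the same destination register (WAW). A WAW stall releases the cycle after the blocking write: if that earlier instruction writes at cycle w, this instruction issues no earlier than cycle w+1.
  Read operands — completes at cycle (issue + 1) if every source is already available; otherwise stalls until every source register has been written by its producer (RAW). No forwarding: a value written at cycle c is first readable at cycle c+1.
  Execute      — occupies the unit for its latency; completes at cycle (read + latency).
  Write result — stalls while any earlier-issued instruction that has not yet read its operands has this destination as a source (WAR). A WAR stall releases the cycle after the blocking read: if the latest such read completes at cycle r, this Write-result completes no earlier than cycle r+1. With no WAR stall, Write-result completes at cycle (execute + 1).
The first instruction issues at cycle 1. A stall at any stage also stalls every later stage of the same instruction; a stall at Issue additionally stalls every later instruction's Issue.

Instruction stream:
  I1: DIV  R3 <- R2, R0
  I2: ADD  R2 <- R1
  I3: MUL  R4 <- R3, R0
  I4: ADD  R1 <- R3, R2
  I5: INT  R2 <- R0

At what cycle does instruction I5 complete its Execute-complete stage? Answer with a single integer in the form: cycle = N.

cycle 1: I1 issues→DIV
cycle 2: I1 reads · I2 issues→ADD
cycle 3: I2 reads · I3 issues→MUL
cycle 5: I2 exec-done
cycle 6: I2 writes R2
cycle 7: I4 issues→ADD
cycle 8: I5 issues→INT
cycle 9: I5 reads
cycle 10: I1 exec-done · I5 exec-done
cycle 11: I1 writes R3
cycle 12: I3 reads · I4 reads
cycle 13: I5 writes R2
cycle 14: I4 exec-done
cycle 15: I4 writes R1
cycle 16: I3 exec-done
cycle 17: I3 writes R4

cycle = 10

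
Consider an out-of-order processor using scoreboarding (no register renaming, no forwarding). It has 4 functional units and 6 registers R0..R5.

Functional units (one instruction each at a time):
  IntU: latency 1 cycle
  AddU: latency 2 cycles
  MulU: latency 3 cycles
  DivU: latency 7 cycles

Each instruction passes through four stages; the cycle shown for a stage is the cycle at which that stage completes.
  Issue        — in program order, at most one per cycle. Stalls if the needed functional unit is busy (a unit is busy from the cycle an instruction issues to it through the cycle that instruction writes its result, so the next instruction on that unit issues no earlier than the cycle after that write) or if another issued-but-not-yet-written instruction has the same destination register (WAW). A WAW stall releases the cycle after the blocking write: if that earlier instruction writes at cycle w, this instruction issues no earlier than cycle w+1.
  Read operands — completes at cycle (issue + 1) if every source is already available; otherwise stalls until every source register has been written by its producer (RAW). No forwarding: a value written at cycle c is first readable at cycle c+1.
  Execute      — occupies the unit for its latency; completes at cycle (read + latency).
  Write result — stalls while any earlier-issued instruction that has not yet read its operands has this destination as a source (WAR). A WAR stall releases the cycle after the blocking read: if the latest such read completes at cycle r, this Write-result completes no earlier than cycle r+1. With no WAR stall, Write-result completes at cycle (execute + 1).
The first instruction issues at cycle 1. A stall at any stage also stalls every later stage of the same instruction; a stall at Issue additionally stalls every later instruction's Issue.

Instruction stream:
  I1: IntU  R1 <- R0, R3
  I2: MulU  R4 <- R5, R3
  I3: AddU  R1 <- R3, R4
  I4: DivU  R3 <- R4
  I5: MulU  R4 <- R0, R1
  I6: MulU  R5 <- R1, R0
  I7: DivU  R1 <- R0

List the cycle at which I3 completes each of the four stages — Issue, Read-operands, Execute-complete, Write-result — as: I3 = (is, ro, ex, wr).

cycle 1: I1 dispatched to IntU
cycle 2: I1 operands ready, I2 dispatched to MulU
cycle 3: I1 complete, I2 operands ready
cycle 4: R1←I1
cycle 5: I3 dispatched to AddU
cycle 6: I2 complete, I4 dispatched to DivU
cycle 7: R4←I2
cycle 8: I3 operands ready, I4 operands ready, I5 dispatched to MulU
cycle 10: I3 complete
cycle 11: R1←I3
cycle 12: I5 operands ready
cycle 15: I4 complete, I5 complete
cycle 16: R3←I4, R4←I5
cycle 17: I6 dispatched to MulU
cycle 18: I6 operands ready, I7 dispatched to DivU
cycle 19: I7 operands ready
cycle 21: I6 complete
cycle 22: R5←I6
cycle 26: I7 complete
cycle 27: R1←I7

I3 = (5, 8, 10, 11)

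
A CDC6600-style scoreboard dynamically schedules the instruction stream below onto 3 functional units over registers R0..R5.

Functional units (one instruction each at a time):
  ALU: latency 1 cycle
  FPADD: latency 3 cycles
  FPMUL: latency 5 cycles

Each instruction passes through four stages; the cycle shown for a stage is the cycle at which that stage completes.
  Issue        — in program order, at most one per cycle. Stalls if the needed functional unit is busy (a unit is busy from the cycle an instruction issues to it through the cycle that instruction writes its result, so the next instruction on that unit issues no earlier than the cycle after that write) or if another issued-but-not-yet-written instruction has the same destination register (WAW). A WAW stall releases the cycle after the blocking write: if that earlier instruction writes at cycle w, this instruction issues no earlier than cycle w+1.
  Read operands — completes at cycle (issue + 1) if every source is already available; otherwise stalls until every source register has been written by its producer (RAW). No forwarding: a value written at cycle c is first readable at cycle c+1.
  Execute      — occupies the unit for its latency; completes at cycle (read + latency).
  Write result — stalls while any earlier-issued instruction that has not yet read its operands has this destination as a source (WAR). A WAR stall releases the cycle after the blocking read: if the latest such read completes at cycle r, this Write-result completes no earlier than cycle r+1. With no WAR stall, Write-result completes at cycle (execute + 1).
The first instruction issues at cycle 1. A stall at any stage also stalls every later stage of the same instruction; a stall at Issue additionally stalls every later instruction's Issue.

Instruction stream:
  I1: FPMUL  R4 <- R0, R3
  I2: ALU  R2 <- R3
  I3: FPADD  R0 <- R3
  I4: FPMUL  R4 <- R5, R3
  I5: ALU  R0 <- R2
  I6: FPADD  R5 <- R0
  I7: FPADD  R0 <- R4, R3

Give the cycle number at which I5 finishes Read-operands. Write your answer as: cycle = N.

c1: I1→FPMUL
c2: I1 RO; I2→ALU
c3: I2 RO; I3→FPADD
c4: I2 EX; I3 RO
c5: I2 WR R2
c7: I1 EX; I3 EX
c8: I1 WR R4; I3 WR R0
c9: I4→FPMUL
c10: I4 RO; I5→ALU
c11: I5 RO; I6→FPADD
c12: I5 EX
c13: I5 WR R0
c14: I6 RO
c15: I4 EX
c16: I4 WR R4
c17: I6 EX
c18: I6 WR R5
c19: I7→FPADD
c20: I7 RO
c23: I7 EX
c24: I7 WR R0

cycle = 11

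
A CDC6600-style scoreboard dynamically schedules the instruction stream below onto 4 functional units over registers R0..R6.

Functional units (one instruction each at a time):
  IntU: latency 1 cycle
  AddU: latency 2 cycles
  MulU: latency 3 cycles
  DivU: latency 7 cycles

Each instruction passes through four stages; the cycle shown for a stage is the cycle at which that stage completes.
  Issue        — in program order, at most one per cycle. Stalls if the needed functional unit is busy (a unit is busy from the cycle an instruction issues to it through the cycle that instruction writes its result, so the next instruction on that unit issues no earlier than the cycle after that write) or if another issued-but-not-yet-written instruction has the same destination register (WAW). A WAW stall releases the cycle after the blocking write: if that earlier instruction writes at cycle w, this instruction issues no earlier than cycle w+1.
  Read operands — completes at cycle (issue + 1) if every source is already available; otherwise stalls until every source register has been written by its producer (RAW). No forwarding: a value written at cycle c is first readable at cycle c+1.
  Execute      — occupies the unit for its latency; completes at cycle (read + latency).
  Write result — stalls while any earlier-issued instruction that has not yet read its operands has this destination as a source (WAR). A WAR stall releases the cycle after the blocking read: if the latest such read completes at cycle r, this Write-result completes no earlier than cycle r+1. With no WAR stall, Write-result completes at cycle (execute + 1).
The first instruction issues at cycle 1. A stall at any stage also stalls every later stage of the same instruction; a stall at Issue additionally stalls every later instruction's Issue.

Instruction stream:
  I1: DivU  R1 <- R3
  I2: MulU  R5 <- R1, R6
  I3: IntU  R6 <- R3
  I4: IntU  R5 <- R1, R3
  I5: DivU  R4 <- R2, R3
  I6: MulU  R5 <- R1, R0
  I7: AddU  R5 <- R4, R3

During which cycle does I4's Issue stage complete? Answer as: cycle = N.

cycle = 16

cycle 1: I1→DivU
cycle 2: I1 RO · I2→MulU
cycle 3: I3→IntU
cycle 4: I3 RO
cycle 5: I3 EX
cycle 9: I1 EX
cycle 10: I1 WR R1
cycle 11: I2 RO
cycle 12: I3 WR R6
cycle 14: I2 EX
cycle 15: I2 WR R5
cycle 16: I4→IntU
cycle 17: I4 RO · I5→DivU
cycle 18: I4 EX · I5 RO
cycle 19: I4 WR R5
cycle 20: I6→MulU
cycle 21: I6 RO
cycle 24: I6 EX
cycle 25: I5 EX · I6 WR R5
cycle 26: I5 WR R4 · I7→AddU
cycle 27: I7 RO
cycle 29: I7 EX
cycle 30: I7 WR R5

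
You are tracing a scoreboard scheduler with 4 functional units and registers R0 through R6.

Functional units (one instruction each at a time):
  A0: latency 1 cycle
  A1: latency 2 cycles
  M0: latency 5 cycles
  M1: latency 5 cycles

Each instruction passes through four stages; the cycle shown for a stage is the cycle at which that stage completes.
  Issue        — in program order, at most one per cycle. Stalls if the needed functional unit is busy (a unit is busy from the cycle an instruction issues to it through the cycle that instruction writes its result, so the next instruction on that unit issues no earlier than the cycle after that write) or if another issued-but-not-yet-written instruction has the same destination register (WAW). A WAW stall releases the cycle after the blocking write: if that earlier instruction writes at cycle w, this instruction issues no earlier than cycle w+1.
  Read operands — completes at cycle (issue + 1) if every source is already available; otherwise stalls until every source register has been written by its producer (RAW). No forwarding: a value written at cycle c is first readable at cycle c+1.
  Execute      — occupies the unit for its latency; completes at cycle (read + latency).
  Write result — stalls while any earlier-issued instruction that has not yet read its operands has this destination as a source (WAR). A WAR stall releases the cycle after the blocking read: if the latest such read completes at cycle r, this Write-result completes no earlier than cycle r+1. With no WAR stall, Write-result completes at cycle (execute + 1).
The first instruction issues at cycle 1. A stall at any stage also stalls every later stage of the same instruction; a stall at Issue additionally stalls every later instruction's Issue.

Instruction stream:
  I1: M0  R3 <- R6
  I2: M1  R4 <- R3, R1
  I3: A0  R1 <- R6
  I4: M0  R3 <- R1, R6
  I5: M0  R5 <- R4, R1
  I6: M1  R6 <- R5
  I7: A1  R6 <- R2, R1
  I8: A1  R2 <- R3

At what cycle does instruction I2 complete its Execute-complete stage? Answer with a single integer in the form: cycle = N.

cycle 1: issue I1 (M0)
cycle 2: I1 read-ops, issue I2 (M1)
cycle 3: issue I3 (A0)
cycle 4: I3 read-ops
cycle 5: I3 finished on A0
cycle 7: I1 finished on M0
cycle 8: I1→R3
cycle 9: I2 read-ops, issue I4 (M0)
cycle 10: I3→R1
cycle 11: I4 read-ops
cycle 14: I2 finished on M1
cycle 15: I2→R4
cycle 16: I4 finished on M0
cycle 17: I4→R3
cycle 18: issue I5 (M0)
cycle 19: I5 read-ops, issue I6 (M1)
cycle 24: I5 finished on M0
cycle 25: I5→R5
cycle 26: I6 read-ops
cycle 31: I6 finished on M1
cycle 32: I6→R6
cycle 33: issue I7 (A1)
cycle 34: I7 read-ops
cycle 36: I7 finished on A1
cycle 37: I7→R6
cycle 38: issue I8 (A1)
cycle 39: I8 read-ops
cycle 41: I8 finished on A1
cycle 42: I8→R2

cycle = 14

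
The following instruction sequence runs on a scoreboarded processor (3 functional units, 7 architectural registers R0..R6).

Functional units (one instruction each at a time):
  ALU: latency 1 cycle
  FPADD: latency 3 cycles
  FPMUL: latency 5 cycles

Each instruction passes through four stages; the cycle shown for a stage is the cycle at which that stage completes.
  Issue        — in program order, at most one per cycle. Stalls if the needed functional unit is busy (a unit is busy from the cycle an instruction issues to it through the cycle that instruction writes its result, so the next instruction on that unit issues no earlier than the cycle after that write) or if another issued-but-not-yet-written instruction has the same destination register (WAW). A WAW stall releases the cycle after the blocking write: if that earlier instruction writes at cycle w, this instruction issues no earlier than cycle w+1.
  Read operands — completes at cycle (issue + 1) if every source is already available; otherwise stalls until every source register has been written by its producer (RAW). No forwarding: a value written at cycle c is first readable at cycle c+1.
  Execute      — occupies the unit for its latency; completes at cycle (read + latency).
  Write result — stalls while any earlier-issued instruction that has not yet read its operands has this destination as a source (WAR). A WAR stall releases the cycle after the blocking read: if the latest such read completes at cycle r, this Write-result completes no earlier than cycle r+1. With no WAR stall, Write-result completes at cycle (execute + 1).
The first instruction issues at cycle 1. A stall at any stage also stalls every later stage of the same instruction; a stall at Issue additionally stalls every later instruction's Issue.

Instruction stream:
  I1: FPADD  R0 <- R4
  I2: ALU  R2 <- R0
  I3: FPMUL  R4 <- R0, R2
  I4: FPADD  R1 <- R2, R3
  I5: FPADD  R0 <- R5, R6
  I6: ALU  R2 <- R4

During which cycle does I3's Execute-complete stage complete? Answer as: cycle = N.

c1: issue I1 (FPADD)
c2: I1 read-ops | issue I2 (ALU)
c3: issue I3 (FPMUL)
c5: I1 finished on FPADD
c6: I1→R0
c7: I2 read-ops | issue I4 (FPADD)
c8: I2 finished on ALU
c9: I2→R2
c10: I3 read-ops | I4 read-ops
c13: I4 finished on FPADD
c14: I4→R1
c15: I3 finished on FPMUL | issue I5 (FPADD)
c16: I3→R4 | I5 read-ops | issue I6 (ALU)
c17: I6 read-ops
c18: I6 finished on ALU
c19: I5 finished on FPADD | I6→R2
c20: I5→R0

cycle = 15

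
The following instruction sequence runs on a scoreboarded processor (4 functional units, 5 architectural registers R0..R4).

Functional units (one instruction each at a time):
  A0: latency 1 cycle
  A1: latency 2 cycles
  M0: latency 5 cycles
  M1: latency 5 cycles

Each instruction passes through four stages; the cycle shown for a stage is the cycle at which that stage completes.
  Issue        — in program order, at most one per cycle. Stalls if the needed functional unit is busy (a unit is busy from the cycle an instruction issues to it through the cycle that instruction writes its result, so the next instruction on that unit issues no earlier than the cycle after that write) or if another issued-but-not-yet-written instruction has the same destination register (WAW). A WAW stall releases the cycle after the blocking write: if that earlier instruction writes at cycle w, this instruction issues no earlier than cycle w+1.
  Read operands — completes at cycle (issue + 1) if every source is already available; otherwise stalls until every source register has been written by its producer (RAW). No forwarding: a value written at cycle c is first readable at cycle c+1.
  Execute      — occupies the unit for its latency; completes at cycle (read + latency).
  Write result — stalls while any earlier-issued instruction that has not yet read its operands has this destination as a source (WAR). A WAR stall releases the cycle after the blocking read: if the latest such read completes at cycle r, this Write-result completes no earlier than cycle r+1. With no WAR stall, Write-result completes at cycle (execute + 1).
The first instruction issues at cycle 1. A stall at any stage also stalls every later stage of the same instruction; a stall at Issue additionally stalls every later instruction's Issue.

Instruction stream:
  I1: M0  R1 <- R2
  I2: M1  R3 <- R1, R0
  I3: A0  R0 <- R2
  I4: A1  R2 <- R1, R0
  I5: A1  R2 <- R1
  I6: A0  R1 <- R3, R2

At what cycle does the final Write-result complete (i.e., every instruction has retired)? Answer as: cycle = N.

t=1  issue I1 (M0)
t=2  I1 read-ops · issue I2 (M1)
t=3  issue I3 (A0)
t=4  I3 read-ops · issue I4 (A1)
t=5  I3 finished on A0
t=7  I1 finished on M0
t=8  I1→R1
t=9  I2 read-ops
t=10  I3→R0
t=11  I4 read-ops
t=13  I4 finished on A1
t=14  I2 finished on M1 · I4→R2
t=15  I2→R3 · issue I5 (A1)
t=16  I5 read-ops · issue I6 (A0)
t=18  I5 finished on A1
t=19  I5→R2
t=20  I6 read-ops
t=21  I6 finished on A0
t=22  I6→R1

cycle = 22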